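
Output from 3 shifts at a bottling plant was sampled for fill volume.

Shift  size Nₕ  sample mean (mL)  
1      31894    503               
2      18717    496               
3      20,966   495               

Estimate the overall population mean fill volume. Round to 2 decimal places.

N = 31894 + 18717 + 20966 = 71577.
Overall mean = Σ (Nₕ/N)·x̄ₕ — weight by population share, not a simple average.
Σ Nₕx̄ₕ = 31894·503 + 18717·496 + 20966·495 = 16042682 + 9283632 + 10378170 = 35704484.
Divide by N: 35704484 / 71577 = 498.8262... → 498.83.

498.83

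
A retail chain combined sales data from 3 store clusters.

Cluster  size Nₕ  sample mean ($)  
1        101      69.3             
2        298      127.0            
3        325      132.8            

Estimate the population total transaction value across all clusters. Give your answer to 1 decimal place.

88005.3

Population total = Σ Nₕ·x̄ₕ (each stratum's size times its mean).
101·69.3 + 298·127.0 + 325·132.8 = 6999.3 + 37846 + 43160 = 88005.3.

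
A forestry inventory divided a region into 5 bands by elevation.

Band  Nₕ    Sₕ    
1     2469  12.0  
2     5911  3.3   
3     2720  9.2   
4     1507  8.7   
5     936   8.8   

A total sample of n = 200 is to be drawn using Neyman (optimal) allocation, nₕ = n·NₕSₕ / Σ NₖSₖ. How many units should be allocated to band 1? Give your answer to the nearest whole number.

1: NₕSₕ = 2469·12.0 = 29628
2: NₕSₕ = 5911·3.3 = 19506.3
3: NₕSₕ = 2720·9.2 = 25024
4: NₕSₕ = 1507·8.7 = 13110.9
5: NₕSₕ = 936·8.8 = 8236.8
Σ NₕSₕ = 95506.
n_1 = 200·29628/95506 = 62.044... → 62.

62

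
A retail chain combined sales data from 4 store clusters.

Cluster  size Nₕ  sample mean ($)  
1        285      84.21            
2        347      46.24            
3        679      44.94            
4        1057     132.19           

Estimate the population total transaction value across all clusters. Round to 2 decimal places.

Estimate total by summing Nₕ·x̄ₕ over strata.
285·84.21 + 347·46.24 + 679·44.94 + 1057·132.19 = 23999.85 + 16045.28 + 30514.26 + 139724.83 = 210284.22.

210284.22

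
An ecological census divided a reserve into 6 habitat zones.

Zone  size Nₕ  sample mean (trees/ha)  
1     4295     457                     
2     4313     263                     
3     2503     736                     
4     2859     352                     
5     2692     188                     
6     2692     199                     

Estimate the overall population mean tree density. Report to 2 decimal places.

N = 19354; weights Wₕ = Nₕ/N = (0.2219, 0.2228, 0.1293, 0.1477, 0.1391, 0.1391).
x̄_st = Σ Wₕ·x̄ₕ = 0.2219·457 + 0.2228·263 + 0.1293·736 + 0.1477·352 + 0.1391·188 + 0.1391·199 ≈ 361.0372...
→ 361.04.

361.04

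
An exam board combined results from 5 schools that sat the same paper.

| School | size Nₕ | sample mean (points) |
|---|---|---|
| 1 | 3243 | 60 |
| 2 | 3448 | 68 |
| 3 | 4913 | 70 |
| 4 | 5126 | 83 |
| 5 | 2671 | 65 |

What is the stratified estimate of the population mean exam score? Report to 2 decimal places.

70.72

N = 3243 + 3448 + 4913 + 5126 + 2671 = 19401.
Weight each subgroup mean by Nₕ/N and sum.
Σ Nₕx̄ₕ = 3243·60 + 3448·68 + 4913·70 + 5126·83 + 2671·65 = 194580 + 234464 + 343910 + 425458 + 173615 = 1372027.
Divide by N: 1372027 / 19401 = 70.7194... → 70.72.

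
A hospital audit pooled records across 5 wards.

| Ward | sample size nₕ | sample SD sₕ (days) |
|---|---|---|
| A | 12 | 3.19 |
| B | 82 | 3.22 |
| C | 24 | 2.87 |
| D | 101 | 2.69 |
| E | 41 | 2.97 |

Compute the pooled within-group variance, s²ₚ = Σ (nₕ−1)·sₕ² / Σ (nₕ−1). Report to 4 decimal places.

8.6968

A: (12−1)·3.19² = 11·10.1761 = 111.9371
B: (82−1)·3.22² = 81·10.3684 = 839.8404
C: (24−1)·2.87² = 23·8.2369 = 189.4487
D: (101−1)·2.69² = 100·7.2361 = 723.61
E: (41−1)·2.97² = 40·8.8209 = 352.836
Numerator = 2217.6722; denominator = Σ(nₕ−1) = 255.
s²ₚ = 2217.6722/255 = 8.696754... → 8.6968.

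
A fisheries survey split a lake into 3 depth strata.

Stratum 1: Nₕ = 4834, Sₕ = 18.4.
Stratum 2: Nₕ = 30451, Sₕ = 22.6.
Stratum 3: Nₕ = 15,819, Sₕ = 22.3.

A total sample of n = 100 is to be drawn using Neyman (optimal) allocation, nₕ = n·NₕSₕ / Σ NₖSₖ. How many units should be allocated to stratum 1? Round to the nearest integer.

8

Σ NₕSₕ = 4834·18.4 + 30451·22.6 + 15819·22.3 = 1129901.9.
Share for 1: 88945.6/1129901.9 = 0.07872.
n_1 = 100 × 0.07872 = 7.872... → 8.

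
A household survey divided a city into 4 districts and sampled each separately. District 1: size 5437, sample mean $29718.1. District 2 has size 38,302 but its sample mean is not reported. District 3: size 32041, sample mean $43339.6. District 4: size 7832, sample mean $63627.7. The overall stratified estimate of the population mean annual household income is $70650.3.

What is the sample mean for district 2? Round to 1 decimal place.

100743.0

N = 5437 + 38302 + 32041 + 7832 = 83612.
Overall total = μ·N = 70650.3·83612 = 5907212883.6.
Subtract the known strata: 5437·29718.1 + 32041·43339.6 + 7832·63627.7 = 2048553579.7.
Remaining total for district 2: 5907212883.6 − 2048553579.7 = 3858659303.9.
Divide by its size: 3858659303.9 / 38302 = 100743.024... → 100743.0.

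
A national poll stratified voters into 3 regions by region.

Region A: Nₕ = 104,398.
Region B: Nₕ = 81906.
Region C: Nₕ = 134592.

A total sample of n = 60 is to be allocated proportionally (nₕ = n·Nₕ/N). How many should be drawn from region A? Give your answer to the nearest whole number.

Share of region A = 104398/320896 = 0.32533.
Allocate 60 × 0.32533 = 19.520... → 20.

20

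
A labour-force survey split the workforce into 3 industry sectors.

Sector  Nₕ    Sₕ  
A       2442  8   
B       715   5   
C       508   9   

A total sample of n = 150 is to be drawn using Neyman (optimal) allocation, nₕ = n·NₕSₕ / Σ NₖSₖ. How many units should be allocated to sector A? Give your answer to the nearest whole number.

Σ NₕSₕ = 2442·8 + 715·5 + 508·9 = 27683.
Share for A: 19536/27683 = 0.70570.
n_A = 150 × 0.70570 = 105.856... → 106.

106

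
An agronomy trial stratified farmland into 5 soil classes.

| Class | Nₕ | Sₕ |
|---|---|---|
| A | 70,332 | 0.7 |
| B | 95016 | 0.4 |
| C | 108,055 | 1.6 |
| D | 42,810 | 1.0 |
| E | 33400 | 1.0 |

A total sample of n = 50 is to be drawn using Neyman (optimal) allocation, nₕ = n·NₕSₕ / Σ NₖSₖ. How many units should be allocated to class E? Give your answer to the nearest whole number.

Σ NₕSₕ = 70332·0.7 + 95016·0.4 + 108055·1.6 + 42810·1.0 + 33400·1.0 = 336336.8.
Share for E: 33400/336336.8 = 0.09931.
n_E = 50 × 0.09931 = 4.965... → 5.

5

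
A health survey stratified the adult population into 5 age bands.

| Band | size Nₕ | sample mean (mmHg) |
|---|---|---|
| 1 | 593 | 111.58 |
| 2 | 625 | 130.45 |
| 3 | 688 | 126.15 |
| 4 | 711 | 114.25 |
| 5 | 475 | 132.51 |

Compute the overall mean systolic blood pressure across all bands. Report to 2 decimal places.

122.47

N = 3092; weights Wₕ = Nₕ/N = (0.1918, 0.2021, 0.2225, 0.2299, 0.1536).
x̄_st = Σ Wₕ·x̄ₕ = 0.1918·111.58 + 0.2021·130.45 + 0.2225·126.15 + 0.2299·114.25 + 0.1536·132.51 ≈ 122.4655...
→ 122.47.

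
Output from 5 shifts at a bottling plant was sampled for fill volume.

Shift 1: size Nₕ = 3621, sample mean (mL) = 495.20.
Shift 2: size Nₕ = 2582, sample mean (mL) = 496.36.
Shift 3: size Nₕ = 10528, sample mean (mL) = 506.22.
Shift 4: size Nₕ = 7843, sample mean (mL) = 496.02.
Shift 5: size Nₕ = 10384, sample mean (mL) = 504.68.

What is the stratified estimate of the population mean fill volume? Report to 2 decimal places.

N = 34958; weights Wₕ = Nₕ/N = (0.1036, 0.0739, 0.3012, 0.2244, 0.2970).
x̄_st = Σ Wₕ·x̄ₕ = 0.1036·495.20 + 0.0739·496.36 + 0.3012·506.22 + 0.2244·496.02 + 0.2970·504.68 ≈ 501.6044...
→ 501.60.

501.60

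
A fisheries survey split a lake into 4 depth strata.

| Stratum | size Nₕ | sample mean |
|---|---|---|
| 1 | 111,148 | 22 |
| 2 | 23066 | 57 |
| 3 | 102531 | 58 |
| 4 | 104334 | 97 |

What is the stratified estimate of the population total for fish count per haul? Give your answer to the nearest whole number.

19827214

Population total = Σ Nₕ·x̄ₕ (each stratum's size times its mean).
111148·22 + 23066·57 + 102531·58 + 104334·97 = 2445256 + 1314762 + 5946798 + 10120398 = 19827214.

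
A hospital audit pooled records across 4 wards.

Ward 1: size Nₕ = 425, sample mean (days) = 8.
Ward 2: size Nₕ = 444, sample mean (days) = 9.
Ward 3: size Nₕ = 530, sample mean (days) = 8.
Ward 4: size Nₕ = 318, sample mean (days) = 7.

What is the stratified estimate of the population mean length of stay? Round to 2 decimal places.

8.07

N = 425 + 444 + 530 + 318 = 1717.
The stratified mean weights each stratum mean by its population share Nₕ/N.
Σ Nₕx̄ₕ = 425·8 + 444·9 + 530·8 + 318·7 = 3400 + 3996 + 4240 + 2226 = 13862.
Divide by N: 13862 / 1717 = 8.0734... → 8.07.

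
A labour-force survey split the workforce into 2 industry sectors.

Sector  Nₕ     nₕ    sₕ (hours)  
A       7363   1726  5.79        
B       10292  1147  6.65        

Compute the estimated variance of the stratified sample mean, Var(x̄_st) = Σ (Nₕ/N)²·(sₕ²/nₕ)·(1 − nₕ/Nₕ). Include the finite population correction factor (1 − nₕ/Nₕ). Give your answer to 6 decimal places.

N = 17655; Wₕ = Nₕ/N.
sector A: (7363/17655)²·5.79²/1726·(1 − 1726/7363) = 0.002586329
sector B: (10292/17655)²·6.65²/1147·(1 − 1147/10292) = 0.011642009
Sum = 0.014228337 → 0.014228.

0.014228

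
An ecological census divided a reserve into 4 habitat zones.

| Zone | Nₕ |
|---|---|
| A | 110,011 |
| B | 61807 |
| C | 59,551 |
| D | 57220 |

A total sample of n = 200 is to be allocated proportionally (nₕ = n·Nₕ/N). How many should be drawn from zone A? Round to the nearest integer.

Share of zone A = 110011/288589 = 0.38120.
Allocate 200 × 0.38120 = 76.241... → 76.

76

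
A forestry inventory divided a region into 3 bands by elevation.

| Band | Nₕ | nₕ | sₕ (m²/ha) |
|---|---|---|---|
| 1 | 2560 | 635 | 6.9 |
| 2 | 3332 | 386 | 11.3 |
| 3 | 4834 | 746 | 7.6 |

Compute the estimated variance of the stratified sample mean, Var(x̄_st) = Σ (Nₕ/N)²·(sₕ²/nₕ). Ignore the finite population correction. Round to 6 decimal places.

0.051920

N = 10726. Term for each stratum: Wₕ²sₕ²/nₕ.
Var(x̄_st) = 0.004270992 + 0.031923021 + 0.015726282 = 0.051920296 → 0.051920.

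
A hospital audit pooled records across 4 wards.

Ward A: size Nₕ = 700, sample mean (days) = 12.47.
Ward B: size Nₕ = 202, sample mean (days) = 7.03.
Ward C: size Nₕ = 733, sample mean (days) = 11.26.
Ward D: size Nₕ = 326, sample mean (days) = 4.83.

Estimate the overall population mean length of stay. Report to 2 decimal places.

x̄_st = (Σ Nₕx̄ₕ) / (Σ Nₕ) = (700·12.47 + 202·7.03 + 733·11.26 + 326·4.83) / 1961
= 19977.22 / 1961 = 10.1873... → 10.19.

10.19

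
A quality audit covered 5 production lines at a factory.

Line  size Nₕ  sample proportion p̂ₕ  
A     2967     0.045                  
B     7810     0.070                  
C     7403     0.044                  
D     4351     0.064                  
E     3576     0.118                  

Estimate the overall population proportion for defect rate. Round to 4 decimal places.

Wₕ = Nₕ/N with N = 26107: 0.1136, 0.2992, 0.2836, 0.1667, 0.1370.
p̂_st = 0.1136·0.045 + 0.2992·0.070 + 0.2836·0.044 + 0.1667·0.064 + 0.1370·0.118 ≈ 0.065361... → 0.0654.

0.0654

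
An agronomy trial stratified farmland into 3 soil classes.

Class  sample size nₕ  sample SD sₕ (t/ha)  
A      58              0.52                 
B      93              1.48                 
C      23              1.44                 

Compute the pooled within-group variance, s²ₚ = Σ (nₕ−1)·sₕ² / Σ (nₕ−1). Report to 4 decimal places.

1.5354

Degrees of freedom: 57 + 92 + 22 = 171.
Σ(nₕ−1)sₕ² = 57·0.2704 + 92·2.1904 + 22·2.0736 = 262.5488.
s²ₚ = 262.5488 / 171 = 1.535373... → 1.5354.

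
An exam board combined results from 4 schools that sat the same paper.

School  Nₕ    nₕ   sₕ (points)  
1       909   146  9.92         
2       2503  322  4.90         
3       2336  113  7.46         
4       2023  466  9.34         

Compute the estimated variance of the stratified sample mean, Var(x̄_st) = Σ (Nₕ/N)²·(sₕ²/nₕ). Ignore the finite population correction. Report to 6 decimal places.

N = 7771. Term for each stratum: Wₕ²sₕ²/nₕ.
Var(x̄_st) = 0.009222410 + 0.007735781 + 0.044503183 + 0.012686616 = 0.074147990 → 0.074148.

0.074148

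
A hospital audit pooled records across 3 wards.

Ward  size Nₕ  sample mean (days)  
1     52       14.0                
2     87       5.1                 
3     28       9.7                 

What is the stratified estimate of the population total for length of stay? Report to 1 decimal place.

1443.3

1: 52·14.0 = 728
2: 87·5.1 = 443.7
3: 28·9.7 = 271.6
τ̂ = Σ Nₕx̄ₕ = 1443.3.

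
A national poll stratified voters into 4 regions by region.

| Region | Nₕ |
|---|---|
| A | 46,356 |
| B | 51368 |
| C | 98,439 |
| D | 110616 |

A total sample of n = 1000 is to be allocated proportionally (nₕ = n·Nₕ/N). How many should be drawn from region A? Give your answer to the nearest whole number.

151

N = 46356 + 51368 + 98439 + 110616 = 306779.
n_A = 1000·46356/306779 = 151.106... → 151.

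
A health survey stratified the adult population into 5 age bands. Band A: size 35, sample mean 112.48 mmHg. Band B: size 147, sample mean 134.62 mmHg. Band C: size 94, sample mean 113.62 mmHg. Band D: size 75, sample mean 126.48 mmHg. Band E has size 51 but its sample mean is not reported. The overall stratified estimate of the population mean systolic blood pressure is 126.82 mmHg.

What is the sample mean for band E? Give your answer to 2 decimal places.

Σ Nₕx̄ₕ = N·μ, so 51·x̄_E = 402·126.82 − (35·112.48 + 147·134.62 + 94·113.62 + 75·126.48).
= 50981.64 − 43892.22 = 7089.42.
x̄_E = 7089.42 / 51 = 139.0082... → 139.01.

139.01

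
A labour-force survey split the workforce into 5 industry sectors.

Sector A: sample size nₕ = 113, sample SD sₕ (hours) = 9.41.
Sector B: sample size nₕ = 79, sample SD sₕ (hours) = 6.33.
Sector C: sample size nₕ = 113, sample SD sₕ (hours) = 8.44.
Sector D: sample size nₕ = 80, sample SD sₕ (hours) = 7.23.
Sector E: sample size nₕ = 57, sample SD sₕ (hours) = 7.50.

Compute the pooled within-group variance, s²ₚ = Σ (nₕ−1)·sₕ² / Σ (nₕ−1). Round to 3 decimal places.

64.761

Degrees of freedom: 112 + 78 + 112 + 79 + 56 = 437.
Σ(nₕ−1)sₕ² = 112·88.5481 + 78·40.0689 + 112·71.2336 + 79·52.2729 + 56·56.25 = 28300.4837.
s²ₚ = 28300.4837 / 437 = 64.76083... → 64.761.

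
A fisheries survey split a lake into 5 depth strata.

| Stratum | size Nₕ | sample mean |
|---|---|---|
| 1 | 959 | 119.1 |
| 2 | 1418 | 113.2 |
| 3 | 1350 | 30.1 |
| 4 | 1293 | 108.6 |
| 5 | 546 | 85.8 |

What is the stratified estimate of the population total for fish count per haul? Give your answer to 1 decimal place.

502636.1

Estimate total by summing Nₕ·x̄ₕ over strata.
959·119.1 + 1418·113.2 + 1350·30.1 + 1293·108.6 + 546·85.8 = 114216.9 + 160517.6 + 40635 + 140419.8 + 46846.8 = 502636.1.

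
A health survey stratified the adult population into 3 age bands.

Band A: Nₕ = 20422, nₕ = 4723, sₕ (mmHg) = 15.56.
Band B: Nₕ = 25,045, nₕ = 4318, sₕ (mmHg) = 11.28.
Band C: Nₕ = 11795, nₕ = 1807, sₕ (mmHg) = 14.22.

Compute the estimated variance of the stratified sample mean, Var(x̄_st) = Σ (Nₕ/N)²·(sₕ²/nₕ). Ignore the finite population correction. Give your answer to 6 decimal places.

N = 57262. Term for each stratum: Wₕ²sₕ²/nₕ.
Var(x̄_st) = 0.006520258 + 0.005636956 + 0.004747926 = 0.016905139 → 0.016905.

0.016905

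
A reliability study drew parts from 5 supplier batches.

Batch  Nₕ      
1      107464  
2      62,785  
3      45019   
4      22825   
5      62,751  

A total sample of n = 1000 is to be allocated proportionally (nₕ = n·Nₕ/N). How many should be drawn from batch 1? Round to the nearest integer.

357

N = 107464 + 62785 + 45019 + 22825 + 62751 = 300844.
n_1 = 1000·107464/300844 = 357.208... → 357.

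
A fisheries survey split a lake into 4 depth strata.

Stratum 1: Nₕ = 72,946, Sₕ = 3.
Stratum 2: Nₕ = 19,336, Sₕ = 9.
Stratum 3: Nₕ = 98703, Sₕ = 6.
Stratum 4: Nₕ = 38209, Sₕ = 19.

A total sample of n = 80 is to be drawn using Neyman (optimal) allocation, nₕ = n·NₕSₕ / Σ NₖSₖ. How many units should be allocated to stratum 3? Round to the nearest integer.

Σ NₕSₕ = 72946·3 + 19336·9 + 98703·6 + 38209·19 = 1711051.
Share for 3: 592218/1711051 = 0.34611.
n_3 = 80 × 0.34611 = 27.689... → 28.

28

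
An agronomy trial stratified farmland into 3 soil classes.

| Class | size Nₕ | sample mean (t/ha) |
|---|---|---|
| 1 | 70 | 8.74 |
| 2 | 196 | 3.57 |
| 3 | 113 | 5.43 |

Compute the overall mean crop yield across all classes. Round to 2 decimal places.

5.08

N = 379; weights Wₕ = Nₕ/N = (0.1847, 0.5172, 0.2982).
x̄_st = Σ Wₕ·x̄ₕ = 0.1847·8.74 + 0.5172·3.57 + 0.2982·5.43 ≈ 5.0794...
→ 5.08.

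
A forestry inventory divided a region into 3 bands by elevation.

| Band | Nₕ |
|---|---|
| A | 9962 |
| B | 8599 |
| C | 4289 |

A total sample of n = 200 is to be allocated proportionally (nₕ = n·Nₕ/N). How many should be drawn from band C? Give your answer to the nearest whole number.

N = 9962 + 8599 + 4289 = 22850.
n_C = 200·4289/22850 = 37.540... → 38.

38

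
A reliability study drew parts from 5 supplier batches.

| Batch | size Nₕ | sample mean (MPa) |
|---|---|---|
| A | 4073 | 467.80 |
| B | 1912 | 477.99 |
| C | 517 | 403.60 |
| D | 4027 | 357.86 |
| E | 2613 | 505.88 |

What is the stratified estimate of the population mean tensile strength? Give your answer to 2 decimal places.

N = 4073 + 1912 + 517 + 4027 + 2613 = 13142.
Weight each subgroup mean by Nₕ/N and sum.
Σ Nₕx̄ₕ = 4073·467.80 + 1912·477.99 + 517·403.60 + 4027·357.86 + 2613·505.88 = 1905349.4 + 913916.88 + 208661.2 + 1441102.22 + 1321864.44 = 5790894.14.
Divide by N: 5790894.14 / 13142 = 440.6402... → 440.64.

440.64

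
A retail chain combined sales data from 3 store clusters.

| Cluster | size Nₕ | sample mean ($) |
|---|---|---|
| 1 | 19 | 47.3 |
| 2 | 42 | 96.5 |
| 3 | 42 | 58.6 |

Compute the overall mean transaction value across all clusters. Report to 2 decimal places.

N = 19 + 42 + 42 = 103.
The stratified mean weights each stratum mean by its population share Nₕ/N.
Σ Nₕx̄ₕ = 19·47.3 + 42·96.5 + 42·58.6 = 898.7 + 4053 + 2461.2 = 7412.9.
Divide by N: 7412.9 / 103 = 71.9699... → 71.97.

71.97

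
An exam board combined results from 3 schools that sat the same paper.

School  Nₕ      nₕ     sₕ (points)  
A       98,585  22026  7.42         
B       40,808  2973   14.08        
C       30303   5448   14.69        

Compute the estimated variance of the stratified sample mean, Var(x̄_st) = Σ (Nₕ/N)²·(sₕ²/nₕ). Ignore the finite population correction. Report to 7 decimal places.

0.0059629

N = 169696. Term for each stratum: Wₕ²sₕ²/nₕ.
Var(x̄_st) = 0.0008436273 + 0.0038561846 + 0.0012630907 = 0.0059629026 → 0.0059629.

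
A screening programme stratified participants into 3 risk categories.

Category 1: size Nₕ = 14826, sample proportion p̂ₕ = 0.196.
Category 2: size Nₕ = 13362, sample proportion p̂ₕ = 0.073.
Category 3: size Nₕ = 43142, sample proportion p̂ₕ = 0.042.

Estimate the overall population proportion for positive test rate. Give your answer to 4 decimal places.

0.0798

N = 14826 + 13362 + 43142 = 71330.
Overall proportion = Σ (Nₕ/N)·p̂ₕ.
Σ Nₕp̂ₕ = 2905.896 + 975.426 + 1811.964 = 5693.286.
5693.286 / 71330 = 0.079816... → 0.0798.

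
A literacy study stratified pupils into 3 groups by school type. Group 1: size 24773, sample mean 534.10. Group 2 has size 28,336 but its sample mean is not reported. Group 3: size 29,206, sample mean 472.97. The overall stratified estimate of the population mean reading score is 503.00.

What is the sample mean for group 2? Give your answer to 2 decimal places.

506.76

Σ Nₕx̄ₕ = N·μ, so 28336·x̄_2 = 82315·503.00 − (24773·534.10 + 29206·472.97).
= 41404445 − 27044821.12 = 14359623.88.
x̄_2 = 14359623.88 / 28336 = 506.7626... → 506.76.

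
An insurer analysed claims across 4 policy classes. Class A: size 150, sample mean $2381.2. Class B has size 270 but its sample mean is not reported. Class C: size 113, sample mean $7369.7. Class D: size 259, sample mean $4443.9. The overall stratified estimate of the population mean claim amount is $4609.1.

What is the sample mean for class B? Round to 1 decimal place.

N = 150 + 270 + 113 + 259 = 792.
Overall total = μ·N = 4609.1·792 = 3650407.2.
Subtract the known strata: 150·2381.2 + 113·7369.7 + 259·4443.9 = 2340926.2.
Remaining total for class B: 3650407.2 − 2340926.2 = 1309481.
Divide by its size: 1309481 / 270 = 4849.930... → 4849.9.

4849.9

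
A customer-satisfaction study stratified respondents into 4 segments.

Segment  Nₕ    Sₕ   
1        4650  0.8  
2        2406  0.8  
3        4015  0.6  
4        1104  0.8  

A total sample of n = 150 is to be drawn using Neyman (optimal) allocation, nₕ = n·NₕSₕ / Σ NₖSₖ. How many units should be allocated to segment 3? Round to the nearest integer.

1: NₕSₕ = 4650·0.8 = 3720
2: NₕSₕ = 2406·0.8 = 1924.8
3: NₕSₕ = 4015·0.6 = 2409
4: NₕSₕ = 1104·0.8 = 883.2
Σ NₕSₕ = 8937.
n_3 = 150·2409/8937 = 40.433... → 40.

40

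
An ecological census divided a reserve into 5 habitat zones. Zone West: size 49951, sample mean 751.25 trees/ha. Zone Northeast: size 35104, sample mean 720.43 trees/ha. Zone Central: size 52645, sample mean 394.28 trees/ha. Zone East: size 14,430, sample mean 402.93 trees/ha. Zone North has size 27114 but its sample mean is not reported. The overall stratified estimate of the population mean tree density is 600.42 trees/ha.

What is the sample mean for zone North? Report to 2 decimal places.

N = 49951 + 35104 + 52645 + 14430 + 27114 = 179244.
Overall total = μ·N = 600.42·179244 = 107621682.48.
Subtract the known strata: 49951·751.25 + 35104·720.43 + 52645·394.28 + 14430·402.93 = 89386813.97.
Remaining total for zone North: 107621682.48 − 89386813.97 = 18234868.51.
Divide by its size: 18234868.51 / 27114 = 672.5259... → 672.53.

672.53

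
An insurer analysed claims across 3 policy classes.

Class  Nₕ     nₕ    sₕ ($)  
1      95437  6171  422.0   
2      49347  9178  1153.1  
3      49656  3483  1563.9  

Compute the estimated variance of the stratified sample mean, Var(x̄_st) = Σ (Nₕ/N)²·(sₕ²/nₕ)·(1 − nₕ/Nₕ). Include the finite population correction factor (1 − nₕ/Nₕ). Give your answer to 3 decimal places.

N = 194440; Wₕ = Nₕ/N.
class 1: (95437/194440)²·422.0²/6171·(1 − 6171/95437) = 6.502809
class 2: (49347/194440)²·1153.1²/9178·(1 − 9178/49347) = 7.595676
class 3: (49656/194440)²·1563.9²/3483·(1 − 3483/49656) = 42.584650
Sum = 56.683135 → 56.683.

56.683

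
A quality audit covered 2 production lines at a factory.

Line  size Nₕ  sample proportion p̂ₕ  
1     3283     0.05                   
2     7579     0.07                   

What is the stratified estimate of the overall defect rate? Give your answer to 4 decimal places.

Wₕ = Nₕ/N with N = 10862: 0.3022, 0.6978.
p̂_st = 0.3022·0.05 + 0.6978·0.07 ≈ 0.063955... → 0.0640.

0.0640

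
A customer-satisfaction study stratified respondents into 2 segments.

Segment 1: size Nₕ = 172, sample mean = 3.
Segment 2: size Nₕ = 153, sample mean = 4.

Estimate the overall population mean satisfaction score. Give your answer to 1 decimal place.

3.5

x̄_st = (Σ Nₕx̄ₕ) / (Σ Nₕ) = (172·3 + 153·4) / 325
= 1128 / 325 = 3.471... → 3.5.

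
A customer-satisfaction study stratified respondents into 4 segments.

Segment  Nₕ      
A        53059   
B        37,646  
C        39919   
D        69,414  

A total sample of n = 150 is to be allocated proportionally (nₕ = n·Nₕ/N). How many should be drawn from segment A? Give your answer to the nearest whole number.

Share of segment A = 53059/200038 = 0.26524.
Allocate 150 × 0.26524 = 39.787... → 40.

40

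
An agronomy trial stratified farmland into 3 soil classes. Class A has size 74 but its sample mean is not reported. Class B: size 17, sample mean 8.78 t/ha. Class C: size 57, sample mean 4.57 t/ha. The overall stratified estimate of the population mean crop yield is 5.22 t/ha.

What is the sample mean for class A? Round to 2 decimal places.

4.90

Σ Nₕx̄ₕ = N·μ, so 74·x̄_A = 148·5.22 − (17·8.78 + 57·4.57).
= 772.56 − 409.75 = 362.81.
x̄_A = 362.81 / 74 = 4.9028... → 4.90.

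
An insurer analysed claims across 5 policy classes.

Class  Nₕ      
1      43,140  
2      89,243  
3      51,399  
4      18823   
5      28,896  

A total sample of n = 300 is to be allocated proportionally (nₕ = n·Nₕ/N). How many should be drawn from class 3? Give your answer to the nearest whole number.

N = 43140 + 89243 + 51399 + 18823 + 28896 = 231501.
n_3 = 300·51399/231501 = 66.607... → 67.

67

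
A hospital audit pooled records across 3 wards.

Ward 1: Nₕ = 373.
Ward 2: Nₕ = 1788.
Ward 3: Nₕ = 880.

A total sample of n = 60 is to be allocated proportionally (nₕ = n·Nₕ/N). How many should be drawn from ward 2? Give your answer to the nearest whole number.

35

Share of ward 2 = 1788/3041 = 0.58796.
Allocate 60 × 0.58796 = 35.278... → 35.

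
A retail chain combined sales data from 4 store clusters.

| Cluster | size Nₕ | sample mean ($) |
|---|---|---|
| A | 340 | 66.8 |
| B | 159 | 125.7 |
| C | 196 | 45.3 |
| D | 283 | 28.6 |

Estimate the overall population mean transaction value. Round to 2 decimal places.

N = 340 + 159 + 196 + 283 = 978.
Weight each subgroup mean by Nₕ/N and sum.
Σ Nₕx̄ₕ = 340·66.8 + 159·125.7 + 196·45.3 + 283·28.6 = 22712 + 19986.3 + 8878.8 + 8093.8 = 59670.9.
Divide by N: 59670.9 / 978 = 61.0132... → 61.01.

61.01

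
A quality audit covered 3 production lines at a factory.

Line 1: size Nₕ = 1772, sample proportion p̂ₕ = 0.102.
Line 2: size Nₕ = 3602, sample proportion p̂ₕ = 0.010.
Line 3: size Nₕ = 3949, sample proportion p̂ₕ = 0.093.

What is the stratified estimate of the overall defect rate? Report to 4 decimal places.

N = 1772 + 3602 + 3949 = 9323.
Overall proportion = Σ (Nₕ/N)·p̂ₕ.
Σ Nₕp̂ₕ = 180.744 + 36.02 + 367.257 = 584.021.
584.021 / 9323 = 0.062643... → 0.0626.

0.0626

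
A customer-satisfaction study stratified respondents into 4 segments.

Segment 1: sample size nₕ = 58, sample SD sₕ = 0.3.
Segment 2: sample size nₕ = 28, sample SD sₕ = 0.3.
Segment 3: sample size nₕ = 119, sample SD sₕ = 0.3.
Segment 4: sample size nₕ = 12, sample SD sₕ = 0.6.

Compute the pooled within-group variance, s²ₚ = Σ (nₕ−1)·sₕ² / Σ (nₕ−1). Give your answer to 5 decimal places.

0.10394

1: (58−1)·0.3² = 57·0.09 = 5.13
2: (28−1)·0.3² = 27·0.09 = 2.43
3: (119−1)·0.3² = 118·0.09 = 10.62
4: (12−1)·0.6² = 11·0.36 = 3.96
Numerator = 22.14; denominator = Σ(nₕ−1) = 213.
s²ₚ = 22.14/213 = 0.1039437... → 0.10394.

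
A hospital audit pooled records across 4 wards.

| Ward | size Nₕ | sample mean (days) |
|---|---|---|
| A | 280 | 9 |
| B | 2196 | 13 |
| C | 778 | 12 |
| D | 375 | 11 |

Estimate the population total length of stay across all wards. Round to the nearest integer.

Population total = Σ Nₕ·x̄ₕ (each stratum's size times its mean).
280·9 + 2196·13 + 778·12 + 375·11 = 2520 + 28548 + 9336 + 4125 = 44529.

44529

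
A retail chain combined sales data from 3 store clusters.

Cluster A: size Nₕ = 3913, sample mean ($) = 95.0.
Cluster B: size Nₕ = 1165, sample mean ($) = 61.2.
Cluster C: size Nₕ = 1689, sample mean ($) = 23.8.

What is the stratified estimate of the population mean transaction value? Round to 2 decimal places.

71.41

N = 3913 + 1165 + 1689 = 6767.
The stratified mean weights each stratum mean by its population share Nₕ/N.
Σ Nₕx̄ₕ = 3913·95.0 + 1165·61.2 + 1689·23.8 = 371735 + 71298 + 40198.2 = 483231.2.
Divide by N: 483231.2 / 6767 = 71.4100... → 71.41.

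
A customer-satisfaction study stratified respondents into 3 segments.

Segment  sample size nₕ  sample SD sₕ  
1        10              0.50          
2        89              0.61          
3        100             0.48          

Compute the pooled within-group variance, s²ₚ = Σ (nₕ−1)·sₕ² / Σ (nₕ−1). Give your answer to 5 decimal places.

1: (10−1)·0.50² = 9·0.25 = 2.25
2: (89−1)·0.61² = 88·0.3721 = 32.7448
3: (100−1)·0.48² = 99·0.2304 = 22.8096
Numerator = 57.8044; denominator = Σ(nₕ−1) = 196.
s²ₚ = 57.8044/196 = 0.2949204... → 0.29492.

0.29492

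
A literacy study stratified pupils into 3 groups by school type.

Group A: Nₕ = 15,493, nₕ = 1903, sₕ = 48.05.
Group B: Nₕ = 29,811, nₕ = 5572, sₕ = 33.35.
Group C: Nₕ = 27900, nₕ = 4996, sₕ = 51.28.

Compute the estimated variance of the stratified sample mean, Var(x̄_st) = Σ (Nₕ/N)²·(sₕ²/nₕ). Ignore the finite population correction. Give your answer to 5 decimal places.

N = 73204. Term for each stratum: Wₕ²sₕ²/nₕ.
Var(x̄_st) = 0.05434373 + 0.03310275 + 0.07645614 = 0.16390262 → 0.16390.

0.16390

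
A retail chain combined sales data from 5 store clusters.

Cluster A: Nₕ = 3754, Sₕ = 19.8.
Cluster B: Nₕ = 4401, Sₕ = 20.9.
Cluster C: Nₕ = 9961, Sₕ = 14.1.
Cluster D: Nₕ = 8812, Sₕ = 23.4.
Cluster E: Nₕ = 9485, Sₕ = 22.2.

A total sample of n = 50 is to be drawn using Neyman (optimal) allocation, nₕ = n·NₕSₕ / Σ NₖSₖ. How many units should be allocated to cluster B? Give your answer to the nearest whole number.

A: NₕSₕ = 3754·19.8 = 74329.2
B: NₕSₕ = 4401·20.9 = 91980.9
C: NₕSₕ = 9961·14.1 = 140450.1
D: NₕSₕ = 8812·23.4 = 206200.8
E: NₕSₕ = 9485·22.2 = 210567
Σ NₕSₕ = 723528.
n_B = 50·91980.9/723528 = 6.356... → 6.

6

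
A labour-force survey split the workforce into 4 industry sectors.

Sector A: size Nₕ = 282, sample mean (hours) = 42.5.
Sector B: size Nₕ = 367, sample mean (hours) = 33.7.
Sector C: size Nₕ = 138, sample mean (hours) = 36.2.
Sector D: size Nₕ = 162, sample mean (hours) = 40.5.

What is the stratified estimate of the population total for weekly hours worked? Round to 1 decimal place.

Estimate total by summing Nₕ·x̄ₕ over strata.
282·42.5 + 367·33.7 + 138·36.2 + 162·40.5 = 11985 + 12367.9 + 4995.6 + 6561 = 35909.5.

35909.5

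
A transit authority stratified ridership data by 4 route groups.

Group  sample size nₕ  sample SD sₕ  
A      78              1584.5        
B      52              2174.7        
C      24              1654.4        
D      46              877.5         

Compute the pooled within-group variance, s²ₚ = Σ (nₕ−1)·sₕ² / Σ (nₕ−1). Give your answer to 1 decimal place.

2714881.7

Degrees of freedom: 77 + 51 + 23 + 45 = 196.
Σ(nₕ−1)sₕ² = 77·2510640.25 + 51·4729320.09 + 23·2737039.36 + 45·770006.25 = 532116810.37.
s²ₚ = 532116810.37 / 196 = 2714881.686... → 2714881.7.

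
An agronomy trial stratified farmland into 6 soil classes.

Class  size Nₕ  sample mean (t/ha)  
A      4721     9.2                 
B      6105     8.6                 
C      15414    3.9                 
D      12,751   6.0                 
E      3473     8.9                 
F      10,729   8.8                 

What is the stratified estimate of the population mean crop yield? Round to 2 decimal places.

6.73

N = 53193; weights Wₕ = Nₕ/N = (0.0888, 0.1148, 0.2898, 0.2397, 0.0653, 0.2017).
x̄_st = Σ Wₕ·x̄ₕ = 0.0888·9.2 + 0.1148·8.6 + 0.2898·3.9 + 0.2397·6.0 + 0.0653·8.9 + 0.2017·8.8 ≈ 6.7280...
→ 6.73.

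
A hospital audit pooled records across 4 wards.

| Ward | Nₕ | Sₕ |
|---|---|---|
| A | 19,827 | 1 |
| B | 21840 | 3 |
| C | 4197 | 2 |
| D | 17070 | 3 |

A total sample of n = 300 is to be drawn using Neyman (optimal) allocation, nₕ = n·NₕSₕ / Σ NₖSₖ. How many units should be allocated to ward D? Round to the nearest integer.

Σ NₕSₕ = 19827·1 + 21840·3 + 4197·2 + 17070·3 = 144951.
Share for D: 51210/144951 = 0.35329.
n_D = 300 × 0.35329 = 105.988... → 106.

106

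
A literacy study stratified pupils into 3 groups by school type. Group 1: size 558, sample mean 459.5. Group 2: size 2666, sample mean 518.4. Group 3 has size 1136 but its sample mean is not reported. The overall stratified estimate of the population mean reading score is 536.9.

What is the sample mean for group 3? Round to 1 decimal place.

Σ Nₕx̄ₕ = N·μ, so 1136·x̄_3 = 4360·536.9 − (558·459.5 + 2666·518.4).
= 2340884 − 1638455.4 = 702428.6.
x̄_3 = 702428.6 / 1136 = 618.335... → 618.3.

618.3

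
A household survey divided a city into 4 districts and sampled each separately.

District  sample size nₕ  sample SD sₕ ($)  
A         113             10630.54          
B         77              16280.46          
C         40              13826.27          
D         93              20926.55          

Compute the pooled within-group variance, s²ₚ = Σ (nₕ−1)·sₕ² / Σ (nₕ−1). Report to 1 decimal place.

A: (113−1)·10630.54² = 112·113008380.6916 = 12656938637.4592
B: (77−1)·16280.46² = 76·265053377.8116 = 20144056713.6816
C: (40−1)·13826.27² = 39·191165742.1129 = 7455463942.4031
D: (93−1)·20926.55² = 92·437920494.9025 = 40288685531.03
Numerator = 80545144824.5739; denominator = Σ(nₕ−1) = 319.
s²ₚ = 80545144824.5739/319 = 252492617.005... → 252492617.0.

252492617.0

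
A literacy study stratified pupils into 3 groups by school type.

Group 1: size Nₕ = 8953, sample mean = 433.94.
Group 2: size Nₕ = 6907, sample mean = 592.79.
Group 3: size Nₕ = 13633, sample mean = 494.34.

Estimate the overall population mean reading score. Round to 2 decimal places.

x̄_st = (Σ Nₕx̄ₕ) / (Σ Nₕ) = (8953·433.94 + 6907·592.79 + 13633·494.34) / 29493
= 14718802.57 / 29493 = 499.0609... → 499.06.

499.06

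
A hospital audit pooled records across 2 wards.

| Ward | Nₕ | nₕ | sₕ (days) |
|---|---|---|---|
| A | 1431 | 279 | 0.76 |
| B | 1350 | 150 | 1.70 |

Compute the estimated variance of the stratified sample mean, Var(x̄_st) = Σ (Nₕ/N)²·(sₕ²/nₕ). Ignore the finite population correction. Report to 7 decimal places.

N = 2781; Wₕ = Nₕ/N.
ward A: (1431/2781)²·0.76²/279 = 0.0005481511
ward B: (1350/2781)²·1.70²/150 = 0.0045401703
Sum = 0.0050883214 → 0.0050883.

0.0050883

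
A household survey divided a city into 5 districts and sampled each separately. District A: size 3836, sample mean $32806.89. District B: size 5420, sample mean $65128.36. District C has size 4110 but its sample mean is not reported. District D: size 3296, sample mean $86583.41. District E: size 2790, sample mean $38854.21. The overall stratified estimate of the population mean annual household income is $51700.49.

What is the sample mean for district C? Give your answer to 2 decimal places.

N = 3836 + 5420 + 4110 + 3296 + 2790 = 19452.
Overall total = μ·N = 51700.49·19452 = 1005677931.48.
Subtract the known strata: 3836·32806.89 + 5420·65128.36 + 3296·86583.41 + 2790·38854.21 = 872625106.5.
Remaining total for district C: 1005677931.48 − 872625106.5 = 133052824.98.
Divide by its size: 133052824.98 / 4110 = 32372.9501... → 32372.95.

32372.95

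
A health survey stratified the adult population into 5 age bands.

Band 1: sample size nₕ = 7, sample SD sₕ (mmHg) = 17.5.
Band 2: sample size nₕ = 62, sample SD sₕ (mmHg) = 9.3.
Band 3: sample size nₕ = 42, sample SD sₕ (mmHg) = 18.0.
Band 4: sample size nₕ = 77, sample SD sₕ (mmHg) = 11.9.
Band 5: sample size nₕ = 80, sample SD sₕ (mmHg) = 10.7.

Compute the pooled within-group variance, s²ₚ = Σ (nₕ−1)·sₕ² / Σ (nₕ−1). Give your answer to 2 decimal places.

1: (7−1)·17.5² = 6·306.25 = 1837.5
2: (62−1)·9.3² = 61·86.49 = 5275.89
3: (42−1)·18.0² = 41·324 = 13284
4: (77−1)·11.9² = 76·141.61 = 10762.36
5: (80−1)·10.7² = 79·114.49 = 9044.71
Numerator = 40204.46; denominator = Σ(nₕ−1) = 263.
s²ₚ = 40204.46/263 = 152.8687... → 152.87.

152.87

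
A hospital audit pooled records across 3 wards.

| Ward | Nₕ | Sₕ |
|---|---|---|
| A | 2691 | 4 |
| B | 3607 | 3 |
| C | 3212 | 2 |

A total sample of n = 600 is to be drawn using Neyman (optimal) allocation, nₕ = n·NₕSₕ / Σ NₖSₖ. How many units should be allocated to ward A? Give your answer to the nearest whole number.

Σ NₕSₕ = 2691·4 + 3607·3 + 3212·2 = 28009.
Share for A: 10764/28009 = 0.38431.
n_A = 600 × 0.38431 = 230.583... → 231.

231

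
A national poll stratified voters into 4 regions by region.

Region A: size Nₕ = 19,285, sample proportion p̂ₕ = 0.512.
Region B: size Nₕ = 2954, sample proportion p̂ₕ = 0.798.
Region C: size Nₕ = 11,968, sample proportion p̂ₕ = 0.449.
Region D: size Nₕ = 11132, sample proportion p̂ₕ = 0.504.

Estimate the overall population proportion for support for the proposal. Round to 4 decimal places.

0.5120

Wₕ = Nₕ/N with N = 45339: 0.4254, 0.0652, 0.2640, 0.2455.
p̂_st = 0.4254·0.512 + 0.0652·0.798 + 0.2640·0.449 + 0.2455·0.504 ≈ 0.512040... → 0.5120.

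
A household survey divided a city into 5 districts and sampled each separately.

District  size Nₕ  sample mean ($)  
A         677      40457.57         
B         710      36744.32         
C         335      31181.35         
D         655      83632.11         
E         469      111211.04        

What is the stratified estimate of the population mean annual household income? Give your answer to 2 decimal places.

60035.49

N = 2846; weights Wₕ = Nₕ/N = (0.2379, 0.2495, 0.1177, 0.2301, 0.1648).
x̄_st = Σ Wₕ·x̄ₕ = 0.2379·40457.57 + 0.2495·36744.32 + 0.1177·31181.35 + 0.2301·83632.11 + 0.1648·111211.04 ≈ 60035.4899...
→ 60035.49.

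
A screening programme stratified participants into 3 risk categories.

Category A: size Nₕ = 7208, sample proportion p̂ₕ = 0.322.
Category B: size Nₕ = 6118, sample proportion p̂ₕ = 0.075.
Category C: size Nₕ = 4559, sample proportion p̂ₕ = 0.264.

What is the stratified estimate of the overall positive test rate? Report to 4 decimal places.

N = 7208 + 6118 + 4559 = 17885.
Overall proportion = Σ (Nₕ/N)·p̂ₕ.
Σ Nₕp̂ₕ = 2320.976 + 458.85 + 1203.576 = 3983.402.
3983.402 / 17885 = 0.222723... → 0.2227.

0.2227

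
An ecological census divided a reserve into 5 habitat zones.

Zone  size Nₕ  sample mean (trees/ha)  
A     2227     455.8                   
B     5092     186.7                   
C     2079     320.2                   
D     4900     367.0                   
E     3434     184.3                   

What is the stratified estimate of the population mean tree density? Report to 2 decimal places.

285.51

N = 2227 + 5092 + 2079 + 4900 + 3434 = 17732.
Overall mean = Σ (Nₕ/N)·x̄ₕ — weight by population share, not a simple average.
Σ Nₕx̄ₕ = 2227·455.8 + 5092·186.7 + 2079·320.2 + 4900·367.0 + 3434·184.3 = 1015066.6 + 950676.4 + 665695.8 + 1798300 + 632886.2 = 5062625.
Divide by N: 5062625 / 17732 = 285.5078... → 285.51.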